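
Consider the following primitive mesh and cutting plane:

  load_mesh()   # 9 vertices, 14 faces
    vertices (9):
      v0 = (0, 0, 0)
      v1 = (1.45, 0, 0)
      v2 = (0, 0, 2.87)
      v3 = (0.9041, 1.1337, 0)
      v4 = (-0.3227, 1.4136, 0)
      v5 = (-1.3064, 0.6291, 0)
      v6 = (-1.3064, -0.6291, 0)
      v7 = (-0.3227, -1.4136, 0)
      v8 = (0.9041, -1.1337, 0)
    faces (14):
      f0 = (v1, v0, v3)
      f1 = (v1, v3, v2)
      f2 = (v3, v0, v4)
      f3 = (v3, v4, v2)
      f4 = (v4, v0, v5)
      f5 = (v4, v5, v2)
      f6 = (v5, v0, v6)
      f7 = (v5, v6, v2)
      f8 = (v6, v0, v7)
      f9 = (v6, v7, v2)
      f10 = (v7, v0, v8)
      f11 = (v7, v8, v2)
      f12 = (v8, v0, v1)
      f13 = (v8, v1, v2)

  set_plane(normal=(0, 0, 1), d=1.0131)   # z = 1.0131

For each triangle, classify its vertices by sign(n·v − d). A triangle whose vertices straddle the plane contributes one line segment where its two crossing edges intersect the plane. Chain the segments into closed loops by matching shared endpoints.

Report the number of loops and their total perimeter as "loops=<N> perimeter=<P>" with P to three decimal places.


loops=1 perimeter=5.699

Straddling triangles (7 of 14):
  (v1,v3,v2) [--+] → (0.584956, 0.733508, 1.0131)–(0.938155, 0, 1.0131)  len=0.8141
  (v3,v4,v2) [--+] → (-0.208788, 0.914604, 1.0131)–(0.584956, 0.733508, 1.0131)  len=0.8141
  (v4,v5,v2) [--+] → (-0.845245, 0.40703, 1.0131)–(-0.208788, 0.914604, 1.0131)  len=0.8141
  (v5,v6,v2) [--+] → (-0.845245, -0.40703, 1.0131)–(-0.845245, 0.40703, 1.0131)  len=0.8141
  (v6,v7,v2) [--+] → (-0.208788, -0.914604, 1.0131)–(-0.845245, -0.40703, 1.0131)  len=0.8141
  (v7,v8,v2) [--+] → (0.584956, -0.733508, 1.0131)–(-0.208788, -0.914604, 1.0131)  len=0.8141
  (v8,v1,v2) [--+] → (0.938155, 0, 1.0131)–(0.584956, -0.733508, 1.0131)  len=0.8141

Chained into 1 loop(s):
  loop 1: 7 segments, perimeter = 5.6987
Total perimeter = 5.699


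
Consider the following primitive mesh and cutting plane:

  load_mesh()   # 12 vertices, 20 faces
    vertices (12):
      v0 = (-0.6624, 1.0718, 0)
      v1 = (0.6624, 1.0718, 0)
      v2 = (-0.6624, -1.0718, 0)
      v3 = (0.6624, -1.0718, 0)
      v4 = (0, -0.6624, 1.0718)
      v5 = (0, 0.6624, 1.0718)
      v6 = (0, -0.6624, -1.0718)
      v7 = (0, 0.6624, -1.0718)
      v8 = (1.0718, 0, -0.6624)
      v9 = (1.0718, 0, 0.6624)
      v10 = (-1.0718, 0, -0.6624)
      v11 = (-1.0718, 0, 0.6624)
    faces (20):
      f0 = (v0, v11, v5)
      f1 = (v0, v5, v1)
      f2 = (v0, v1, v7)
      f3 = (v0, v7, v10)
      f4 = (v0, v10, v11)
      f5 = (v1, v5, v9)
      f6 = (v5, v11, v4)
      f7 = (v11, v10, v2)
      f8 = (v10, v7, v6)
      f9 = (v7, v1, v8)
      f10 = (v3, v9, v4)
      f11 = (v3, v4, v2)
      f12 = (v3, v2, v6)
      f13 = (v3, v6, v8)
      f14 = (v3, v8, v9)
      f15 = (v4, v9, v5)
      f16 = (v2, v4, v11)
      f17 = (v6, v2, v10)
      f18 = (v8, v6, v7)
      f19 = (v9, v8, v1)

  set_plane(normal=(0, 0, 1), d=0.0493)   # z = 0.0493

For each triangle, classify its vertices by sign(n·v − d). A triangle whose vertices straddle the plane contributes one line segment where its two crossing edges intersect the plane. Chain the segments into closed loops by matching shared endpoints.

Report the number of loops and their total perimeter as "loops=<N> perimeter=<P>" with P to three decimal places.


loops=1 perimeter=7.120

Straddling triangles (10 of 20):
  (v0,v11,v5) [-++] → (-0.69287, 0.99203, 0.0493)–(-0.631931, 1.05297, 0.0493)  len=0.0862
  (v0,v5,v1) [-+-] → (-0.631931, 1.05297, 0.0493)–(0.631931, 1.05297, 0.0493)  len=1.2639
  (v0,v10,v11) [--+] → (-1.0718, 0, 0.0493)–(-0.69287, 0.99203, 0.0493)  len=1.0619
  (v1,v5,v9) [-++] → (0.631931, 1.05297, 0.0493)–(0.69287, 0.99203, 0.0493)  len=0.0862
  (v11,v10,v2) [+--] → (-1.0718, 0, 0.0493)–(-0.69287, -0.99203, 0.0493)  len=1.0619
  (v3,v9,v4) [-++] → (0.69287, -0.99203, 0.0493)–(0.631931, -1.05297, 0.0493)  len=0.0862
  (v3,v4,v2) [-+-] → (0.631931, -1.05297, 0.0493)–(-0.631931, -1.05297, 0.0493)  len=1.2639
  (v3,v8,v9) [--+] → (1.0718, 0, 0.0493)–(0.69287, -0.99203, 0.0493)  len=1.0619
  (v2,v4,v11) [-++] → (-0.631931, -1.05297, 0.0493)–(-0.69287, -0.99203, 0.0493)  len=0.0862
  (v9,v8,v1) [+--] → (1.0718, 0, 0.0493)–(0.69287, 0.99203, 0.0493)  len=1.0619

Chained into 1 loop(s):
  loop 1: 10 segments, perimeter = 7.1202
Total perimeter = 7.120


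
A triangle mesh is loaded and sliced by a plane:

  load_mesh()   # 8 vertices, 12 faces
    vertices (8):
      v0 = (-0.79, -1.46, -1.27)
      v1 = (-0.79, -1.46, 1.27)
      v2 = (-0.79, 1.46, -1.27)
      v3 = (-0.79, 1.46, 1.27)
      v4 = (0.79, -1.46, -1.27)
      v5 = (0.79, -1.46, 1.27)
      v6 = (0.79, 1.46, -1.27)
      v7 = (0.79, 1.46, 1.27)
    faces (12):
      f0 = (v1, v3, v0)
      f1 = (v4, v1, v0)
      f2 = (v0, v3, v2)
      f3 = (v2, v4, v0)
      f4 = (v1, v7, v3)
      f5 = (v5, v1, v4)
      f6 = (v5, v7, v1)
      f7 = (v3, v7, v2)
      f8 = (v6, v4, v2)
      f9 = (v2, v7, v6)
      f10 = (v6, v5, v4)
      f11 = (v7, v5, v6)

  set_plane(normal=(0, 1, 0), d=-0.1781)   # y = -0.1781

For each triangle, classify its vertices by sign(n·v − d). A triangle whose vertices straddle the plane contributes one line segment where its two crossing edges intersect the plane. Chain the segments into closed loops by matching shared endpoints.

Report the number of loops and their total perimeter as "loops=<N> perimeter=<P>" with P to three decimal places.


Straddling triangles (8 of 12):
  (v1,v3,v0) [-+-] → (-0.79, -0.1781, 1.27)–(-0.79, -0.1781, -0.154923)  len=1.4249
  (v0,v3,v2) [-++] → (-0.79, -0.1781, -0.154923)–(-0.79, -0.1781, -1.27)  len=1.1151
  (v2,v4,v0) [+--] → (0.0963692, -0.1781, -1.27)–(-0.79, -0.1781, -1.27)  len=0.8864
  (v1,v7,v3) [-++] → (-0.0963692, -0.1781, 1.27)–(-0.79, -0.1781, 1.27)  len=0.6936
  (v5,v7,v1) [-+-] → (0.79, -0.1781, 1.27)–(-0.0963692, -0.1781, 1.27)  len=0.8864
  (v6,v4,v2) [+-+] → (0.79, -0.1781, -1.27)–(0.0963692, -0.1781, -1.27)  len=0.6936
  (v6,v5,v4) [+--] → (0.79, -0.1781, 0.154923)–(0.79, -0.1781, -1.27)  len=1.4249
  (v7,v5,v6) [+-+] → (0.79, -0.1781, 1.27)–(0.79, -0.1781, 0.154923)  len=1.1151

Chained into 1 loop(s):
  loop 1: 8 segments, perimeter = 8.2400
Total perimeter = 8.240

loops=1 perimeter=8.240


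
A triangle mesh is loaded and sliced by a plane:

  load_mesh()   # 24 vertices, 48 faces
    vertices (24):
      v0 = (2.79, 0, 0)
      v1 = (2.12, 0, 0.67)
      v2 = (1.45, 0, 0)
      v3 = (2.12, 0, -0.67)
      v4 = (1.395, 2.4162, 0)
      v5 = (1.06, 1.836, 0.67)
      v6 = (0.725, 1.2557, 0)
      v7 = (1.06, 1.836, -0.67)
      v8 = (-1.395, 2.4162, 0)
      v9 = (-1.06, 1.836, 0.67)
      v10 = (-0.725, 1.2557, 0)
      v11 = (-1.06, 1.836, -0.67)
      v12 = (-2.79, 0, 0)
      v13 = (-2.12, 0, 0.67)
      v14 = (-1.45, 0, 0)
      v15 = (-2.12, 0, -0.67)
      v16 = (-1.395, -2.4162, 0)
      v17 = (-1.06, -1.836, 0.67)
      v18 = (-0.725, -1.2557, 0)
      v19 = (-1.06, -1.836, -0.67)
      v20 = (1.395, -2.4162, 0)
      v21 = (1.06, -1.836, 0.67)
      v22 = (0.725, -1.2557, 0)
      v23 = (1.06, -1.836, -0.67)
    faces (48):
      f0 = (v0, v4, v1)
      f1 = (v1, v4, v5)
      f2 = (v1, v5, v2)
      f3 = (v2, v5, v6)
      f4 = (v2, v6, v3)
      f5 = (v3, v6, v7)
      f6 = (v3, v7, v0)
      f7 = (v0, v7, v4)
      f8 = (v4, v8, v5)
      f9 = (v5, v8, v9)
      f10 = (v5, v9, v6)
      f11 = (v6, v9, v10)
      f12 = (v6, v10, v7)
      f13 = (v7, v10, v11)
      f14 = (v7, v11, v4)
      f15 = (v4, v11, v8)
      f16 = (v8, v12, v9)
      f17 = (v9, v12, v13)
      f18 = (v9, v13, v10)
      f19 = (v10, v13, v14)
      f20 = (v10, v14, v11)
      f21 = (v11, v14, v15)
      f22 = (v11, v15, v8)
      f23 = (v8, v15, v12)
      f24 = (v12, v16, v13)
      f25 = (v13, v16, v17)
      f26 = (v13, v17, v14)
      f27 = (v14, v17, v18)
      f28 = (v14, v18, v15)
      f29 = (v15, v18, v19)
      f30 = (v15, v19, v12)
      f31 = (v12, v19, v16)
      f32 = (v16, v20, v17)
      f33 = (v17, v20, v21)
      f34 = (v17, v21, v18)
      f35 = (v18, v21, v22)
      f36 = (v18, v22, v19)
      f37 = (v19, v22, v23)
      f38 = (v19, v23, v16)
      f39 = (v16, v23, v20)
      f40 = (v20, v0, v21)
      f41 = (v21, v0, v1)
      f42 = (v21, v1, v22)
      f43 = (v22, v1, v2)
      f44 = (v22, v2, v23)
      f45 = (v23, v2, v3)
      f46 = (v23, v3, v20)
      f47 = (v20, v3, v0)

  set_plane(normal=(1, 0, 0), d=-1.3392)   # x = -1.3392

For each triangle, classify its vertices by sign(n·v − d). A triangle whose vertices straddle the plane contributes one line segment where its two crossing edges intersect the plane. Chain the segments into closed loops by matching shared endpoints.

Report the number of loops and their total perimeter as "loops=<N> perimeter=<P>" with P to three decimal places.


Straddling triangles (20 of 48):
  (v4,v8,v5) [+-+] → (-1.3392, 2.4162, 0)–(-1.3392, 2.40301, 0.0152285)  len=0.0201
  (v5,v8,v9) [+-+] → (-1.3392, 2.40301, 0.0152285)–(-1.3392, 2.31956, 0.1116)  len=0.1275
  (v4,v11,v8) [++-] → (-1.3392, 2.31956, -0.1116)–(-1.3392, 2.4162, 0)  len=0.1476
  (v8,v12,v9) [--+] → (-1.3392, 1.53969, 0.561871)–(-1.3392, 2.31956, 0.1116)  len=0.9005
  (v9,v12,v13) [+--] → (-1.3392, 1.53969, 0.561871)–(-1.3392, 1.3524, 0.67)  len=0.2163
  (v9,v13,v10) [+-+] → (-1.3392, 1.3524, 0.67)–(-1.3392, 0.702832, 0.294992)  len=0.7501
  (v10,v13,v14) [+--] → (-1.3392, 0.702832, 0.294992)–(-1.3392, 0.191906, 0)  len=0.5900
  (v10,v14,v11) [+-+] → (-1.3392, 0.191906, 0)–(-1.3392, 0.521612, -0.190349)  len=0.3807
  (v11,v14,v15) [+--] → (-1.3392, 0.521612, -0.190349)–(-1.3392, 1.3524, -0.67)  len=0.9593
  (v11,v15,v8) [+--] → (-1.3392, 1.3524, -0.67)–(-1.3392, 2.31956, -0.1116)  len=1.1168
  (v13,v16,v17) [--+] → (-1.3392, -2.31956, 0.1116)–(-1.3392, -1.3524, 0.67)  len=1.1168
  (v13,v17,v14) [-+-] → (-1.3392, -1.3524, 0.67)–(-1.3392, -0.521612, 0.190349)  len=0.9593
  (v14,v17,v18) [-++] → (-1.3392, -0.521612, 0.190349)–(-1.3392, -0.191906, 0)  len=0.3807
  (v14,v18,v15) [-+-] → (-1.3392, -0.191906, 0)–(-1.3392, -0.702832, -0.294992)  len=0.5900
  (v15,v18,v19) [-++] → (-1.3392, -0.702832, -0.294992)–(-1.3392, -1.3524, -0.67)  len=0.7501
  (v15,v19,v12) [-+-] → (-1.3392, -1.3524, -0.67)–(-1.3392, -1.53969, -0.561871)  len=0.2163
  (v12,v19,v16) [-+-] → (-1.3392, -1.53969, -0.561871)–(-1.3392, -2.31956, -0.1116)  len=0.9005
  (v16,v20,v17) [-++] → (-1.3392, -2.4162, 0)–(-1.3392, -2.31956, 0.1116)  len=0.1476
  (v19,v23,v16) [++-] → (-1.3392, -2.40301, -0.0152285)–(-1.3392, -2.31956, -0.1116)  len=0.1275
  (v16,v23,v20) [-++] → (-1.3392, -2.40301, -0.0152285)–(-1.3392, -2.4162, 0)  len=0.0201

Chained into 2 loop(s):
  loop 1: 10 segments, perimeter = 5.2089
  loop 2: 10 segments, perimeter = 5.2089
Total perimeter = 10.418

loops=2 perimeter=10.418


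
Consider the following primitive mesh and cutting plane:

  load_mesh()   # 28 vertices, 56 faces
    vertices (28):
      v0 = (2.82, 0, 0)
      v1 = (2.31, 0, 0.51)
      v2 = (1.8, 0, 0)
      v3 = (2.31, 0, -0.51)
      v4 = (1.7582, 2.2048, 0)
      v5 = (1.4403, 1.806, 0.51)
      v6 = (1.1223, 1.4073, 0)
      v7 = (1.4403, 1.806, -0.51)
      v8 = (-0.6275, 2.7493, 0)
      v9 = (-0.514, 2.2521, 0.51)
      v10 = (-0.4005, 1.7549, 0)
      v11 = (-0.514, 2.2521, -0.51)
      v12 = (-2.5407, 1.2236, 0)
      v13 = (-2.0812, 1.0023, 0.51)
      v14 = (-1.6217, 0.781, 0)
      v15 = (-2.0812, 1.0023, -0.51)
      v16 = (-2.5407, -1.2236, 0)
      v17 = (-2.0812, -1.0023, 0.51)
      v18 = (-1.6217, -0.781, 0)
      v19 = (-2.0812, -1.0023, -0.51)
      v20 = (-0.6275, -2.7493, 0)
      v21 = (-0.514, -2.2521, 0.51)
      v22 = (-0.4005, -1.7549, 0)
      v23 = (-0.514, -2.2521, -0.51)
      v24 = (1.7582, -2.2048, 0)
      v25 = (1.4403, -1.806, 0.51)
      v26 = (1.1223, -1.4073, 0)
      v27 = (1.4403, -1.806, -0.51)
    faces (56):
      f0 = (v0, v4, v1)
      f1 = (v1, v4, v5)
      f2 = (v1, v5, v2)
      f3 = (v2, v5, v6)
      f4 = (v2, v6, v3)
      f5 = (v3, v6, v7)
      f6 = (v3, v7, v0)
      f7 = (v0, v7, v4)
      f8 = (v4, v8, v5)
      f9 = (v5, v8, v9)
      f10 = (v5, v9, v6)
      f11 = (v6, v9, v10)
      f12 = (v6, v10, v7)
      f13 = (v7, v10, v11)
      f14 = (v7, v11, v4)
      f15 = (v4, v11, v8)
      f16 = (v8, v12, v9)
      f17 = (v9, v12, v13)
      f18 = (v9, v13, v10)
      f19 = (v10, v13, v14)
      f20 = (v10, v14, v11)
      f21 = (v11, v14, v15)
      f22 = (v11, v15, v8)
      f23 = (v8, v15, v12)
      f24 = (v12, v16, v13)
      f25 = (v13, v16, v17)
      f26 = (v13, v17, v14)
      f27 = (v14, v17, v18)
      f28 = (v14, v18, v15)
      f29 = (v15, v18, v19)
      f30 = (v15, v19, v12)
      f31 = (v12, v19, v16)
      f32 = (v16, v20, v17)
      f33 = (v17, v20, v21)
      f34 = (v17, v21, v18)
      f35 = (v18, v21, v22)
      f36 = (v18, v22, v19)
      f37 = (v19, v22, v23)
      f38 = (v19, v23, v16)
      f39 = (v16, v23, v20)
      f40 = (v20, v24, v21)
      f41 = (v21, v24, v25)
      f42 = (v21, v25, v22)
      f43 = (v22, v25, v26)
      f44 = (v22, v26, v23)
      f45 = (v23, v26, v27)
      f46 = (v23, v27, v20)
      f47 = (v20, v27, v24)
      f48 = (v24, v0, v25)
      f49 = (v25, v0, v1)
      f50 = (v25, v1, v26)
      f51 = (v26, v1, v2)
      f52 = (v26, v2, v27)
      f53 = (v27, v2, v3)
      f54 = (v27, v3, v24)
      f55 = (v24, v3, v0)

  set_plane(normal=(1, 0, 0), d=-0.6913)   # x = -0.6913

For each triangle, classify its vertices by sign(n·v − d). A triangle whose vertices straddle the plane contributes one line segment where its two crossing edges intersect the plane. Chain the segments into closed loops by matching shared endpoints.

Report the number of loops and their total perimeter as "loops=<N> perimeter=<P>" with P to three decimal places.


Straddling triangles (16 of 56):
  (v8,v12,v9) [+-+] → (-0.6913, 2.69842, 0)–(-0.6913, 2.16212, 0.465384)  len=0.7101
  (v9,v12,v13) [+--] → (-0.6913, 2.16212, 0.465384)–(-0.6913, 2.11071, 0.51)  len=0.0681
  (v9,v13,v10) [+-+] → (-0.6913, 2.11071, 0.51)–(-0.6913, 1.62468, 0.0882418)  len=0.6435
  (v10,v13,v14) [+--] → (-0.6913, 1.62468, 0.0882418)–(-0.6913, 1.52299, 0)  len=0.1346
  (v10,v14,v11) [+-+] → (-0.6913, 1.52299, 0)–(-0.6913, 2.01663, -0.428369)  len=0.6536
  (v11,v14,v15) [+--] → (-0.6913, 2.01663, -0.428369)–(-0.6913, 2.11071, -0.51)  len=0.1246
  (v11,v15,v8) [+-+] → (-0.6913, 2.11071, -0.51)–(-0.6913, 2.67263, -0.0223829)  len=0.7440
  (v8,v15,v12) [+--] → (-0.6913, 2.67263, -0.0223829)–(-0.6913, 2.69842, 0)  len=0.0342
  (v16,v20,v17) [-+-] → (-0.6913, -2.69842, 0)–(-0.6913, -2.67263, 0.0223829)  len=0.0342
  (v17,v20,v21) [-++] → (-0.6913, -2.67263, 0.0223829)–(-0.6913, -2.11071, 0.51)  len=0.7440
  (v17,v21,v18) [-+-] → (-0.6913, -2.11071, 0.51)–(-0.6913, -2.01663, 0.428369)  len=0.1246
  (v18,v21,v22) [-++] → (-0.6913, -2.01663, 0.428369)–(-0.6913, -1.52299, 0)  len=0.6536
  (v18,v22,v19) [-+-] → (-0.6913, -1.52299, 0)–(-0.6913, -1.62468, -0.0882418)  len=0.1346
  (v19,v22,v23) [-++] → (-0.6913, -1.62468, -0.0882418)–(-0.6913, -2.11071, -0.51)  len=0.6435
  (v19,v23,v16) [-+-] → (-0.6913, -2.11071, -0.51)–(-0.6913, -2.16212, -0.465384)  len=0.0681
  (v16,v23,v20) [-++] → (-0.6913, -2.16212, -0.465384)–(-0.6913, -2.69842, 0)  len=0.7101

Chained into 2 loop(s):
  loop 1: 8 segments, perimeter = 3.1126
  loop 2: 8 segments, perimeter = 3.1126
Total perimeter = 6.225

loops=2 perimeter=6.225


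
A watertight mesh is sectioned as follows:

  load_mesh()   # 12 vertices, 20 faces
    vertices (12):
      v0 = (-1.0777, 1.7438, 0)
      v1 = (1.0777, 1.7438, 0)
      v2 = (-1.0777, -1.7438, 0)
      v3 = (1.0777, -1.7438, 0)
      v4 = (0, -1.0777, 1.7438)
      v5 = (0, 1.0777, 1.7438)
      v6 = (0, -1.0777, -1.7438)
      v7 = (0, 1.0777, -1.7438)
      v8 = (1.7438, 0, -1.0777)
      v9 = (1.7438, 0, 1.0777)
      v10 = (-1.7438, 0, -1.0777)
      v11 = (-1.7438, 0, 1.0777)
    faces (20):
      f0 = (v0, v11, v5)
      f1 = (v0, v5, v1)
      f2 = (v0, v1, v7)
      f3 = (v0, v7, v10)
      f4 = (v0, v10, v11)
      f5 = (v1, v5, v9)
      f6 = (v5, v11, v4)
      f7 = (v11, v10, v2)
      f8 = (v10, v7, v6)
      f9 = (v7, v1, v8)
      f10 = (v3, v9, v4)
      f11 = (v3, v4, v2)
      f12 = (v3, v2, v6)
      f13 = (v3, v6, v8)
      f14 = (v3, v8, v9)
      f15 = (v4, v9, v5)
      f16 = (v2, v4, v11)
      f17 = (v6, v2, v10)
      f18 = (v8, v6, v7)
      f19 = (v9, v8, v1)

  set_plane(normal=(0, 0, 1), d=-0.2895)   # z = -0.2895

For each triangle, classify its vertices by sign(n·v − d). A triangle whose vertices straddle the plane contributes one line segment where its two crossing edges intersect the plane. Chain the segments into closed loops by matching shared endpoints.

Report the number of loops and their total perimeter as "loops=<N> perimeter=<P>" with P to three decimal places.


Straddling triangles (10 of 20):
  (v0,v1,v7) [++-] → (0.898784, 1.63322, -0.2895)–(-0.898784, 1.63322, -0.2895)  len=1.7976
  (v0,v7,v10) [+--] → (-0.898784, 1.63322, -0.2895)–(-1.25663, 1.27537, -0.2895)  len=0.5061
  (v0,v10,v11) [+-+] → (-1.25663, 1.27537, -0.2895)–(-1.7438, 0, -0.2895)  len=1.3652
  (v11,v10,v2) [+-+] → (-1.7438, 0, -0.2895)–(-1.25663, -1.27537, -0.2895)  len=1.3652
  (v7,v1,v8) [-+-] → (0.898784, 1.63322, -0.2895)–(1.25663, 1.27537, -0.2895)  len=0.5061
  (v3,v2,v6) [++-] → (-0.898784, -1.63322, -0.2895)–(0.898784, -1.63322, -0.2895)  len=1.7976
  (v3,v6,v8) [+--] → (0.898784, -1.63322, -0.2895)–(1.25663, -1.27537, -0.2895)  len=0.5061
  (v3,v8,v9) [+-+] → (1.25663, -1.27537, -0.2895)–(1.7438, 0, -0.2895)  len=1.3652
  (v6,v2,v10) [-+-] → (-0.898784, -1.63322, -0.2895)–(-1.25663, -1.27537, -0.2895)  len=0.5061
  (v9,v8,v1) [+-+] → (1.7438, 0, -0.2895)–(1.25663, 1.27537, -0.2895)  len=1.3652

Chained into 1 loop(s):
  loop 1: 10 segments, perimeter = 11.0804
Total perimeter = 11.080

loops=1 perimeter=11.080


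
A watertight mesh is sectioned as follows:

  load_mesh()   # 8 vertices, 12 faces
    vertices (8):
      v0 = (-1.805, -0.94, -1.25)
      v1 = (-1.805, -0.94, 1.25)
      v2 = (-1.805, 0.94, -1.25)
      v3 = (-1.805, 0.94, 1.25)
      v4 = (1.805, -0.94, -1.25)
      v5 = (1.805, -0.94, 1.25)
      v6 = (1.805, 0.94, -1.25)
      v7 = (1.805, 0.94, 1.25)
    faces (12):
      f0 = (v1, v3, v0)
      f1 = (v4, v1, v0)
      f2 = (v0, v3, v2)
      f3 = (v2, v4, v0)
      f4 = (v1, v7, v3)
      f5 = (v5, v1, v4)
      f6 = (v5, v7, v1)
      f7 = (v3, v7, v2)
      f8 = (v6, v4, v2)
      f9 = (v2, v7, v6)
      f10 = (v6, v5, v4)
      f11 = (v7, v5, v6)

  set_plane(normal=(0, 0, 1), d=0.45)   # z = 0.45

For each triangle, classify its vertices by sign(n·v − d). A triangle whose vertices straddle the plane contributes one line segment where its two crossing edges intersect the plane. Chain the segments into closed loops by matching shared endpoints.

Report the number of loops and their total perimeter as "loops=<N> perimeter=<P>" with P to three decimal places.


loops=1 perimeter=10.980

Straddling triangles (8 of 12):
  (v1,v3,v0) [++-] → (-1.805, 0.3384, 0.45)–(-1.805, -0.94, 0.45)  len=1.2784
  (v4,v1,v0) [-+-] → (-0.6498, -0.94, 0.45)–(-1.805, -0.94, 0.45)  len=1.1552
  (v0,v3,v2) [-+-] → (-1.805, 0.3384, 0.45)–(-1.805, 0.94, 0.45)  len=0.6016
  (v5,v1,v4) [++-] → (-0.6498, -0.94, 0.45)–(1.805, -0.94, 0.45)  len=2.4548
  (v3,v7,v2) [++-] → (0.6498, 0.94, 0.45)–(-1.805, 0.94, 0.45)  len=2.4548
  (v2,v7,v6) [-+-] → (0.6498, 0.94, 0.45)–(1.805, 0.94, 0.45)  len=1.1552
  (v6,v5,v4) [-+-] → (1.805, -0.3384, 0.45)–(1.805, -0.94, 0.45)  len=0.6016
  (v7,v5,v6) [++-] → (1.805, -0.3384, 0.45)–(1.805, 0.94, 0.45)  len=1.2784

Chained into 1 loop(s):
  loop 1: 8 segments, perimeter = 10.9800
Total perimeter = 10.980


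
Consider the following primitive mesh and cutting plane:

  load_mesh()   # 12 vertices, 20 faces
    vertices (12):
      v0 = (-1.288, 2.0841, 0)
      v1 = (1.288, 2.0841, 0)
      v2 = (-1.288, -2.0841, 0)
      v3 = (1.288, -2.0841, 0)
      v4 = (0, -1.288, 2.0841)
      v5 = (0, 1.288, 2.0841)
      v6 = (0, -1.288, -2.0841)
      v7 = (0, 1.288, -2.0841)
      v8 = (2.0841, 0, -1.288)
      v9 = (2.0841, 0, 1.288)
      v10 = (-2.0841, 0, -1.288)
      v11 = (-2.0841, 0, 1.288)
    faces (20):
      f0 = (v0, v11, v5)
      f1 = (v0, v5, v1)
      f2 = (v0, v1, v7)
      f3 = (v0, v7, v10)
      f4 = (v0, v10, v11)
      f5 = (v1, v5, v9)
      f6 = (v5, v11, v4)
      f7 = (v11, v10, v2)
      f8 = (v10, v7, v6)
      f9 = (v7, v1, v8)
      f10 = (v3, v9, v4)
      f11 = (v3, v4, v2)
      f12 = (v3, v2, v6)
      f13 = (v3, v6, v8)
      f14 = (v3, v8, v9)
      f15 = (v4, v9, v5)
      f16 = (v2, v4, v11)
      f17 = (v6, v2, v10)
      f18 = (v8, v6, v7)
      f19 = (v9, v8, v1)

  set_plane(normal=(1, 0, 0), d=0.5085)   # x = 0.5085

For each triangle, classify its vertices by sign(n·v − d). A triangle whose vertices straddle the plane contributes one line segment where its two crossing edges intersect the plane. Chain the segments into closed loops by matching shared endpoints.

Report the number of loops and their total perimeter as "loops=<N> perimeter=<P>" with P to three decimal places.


Straddling triangles (10 of 20):
  (v0,v5,v1) [--+] → (0.5085, 1.6023, 1.2613)–(0.5085, 2.0841, 0)  len=1.3502
  (v0,v1,v7) [-+-] → (0.5085, 2.0841, 0)–(0.5085, 1.6023, -1.2613)  len=1.3502
  (v1,v5,v9) [+-+] → (0.5085, 1.6023, 1.2613)–(0.5085, 0.973741, 1.88986)  len=0.8889
  (v7,v1,v8) [-++] → (0.5085, 1.6023, -1.2613)–(0.5085, 0.973741, -1.88986)  len=0.8889
  (v3,v9,v4) [++-] → (0.5085, -0.973741, 1.88986)–(0.5085, -1.6023, 1.2613)  len=0.8889
  (v3,v4,v2) [+--] → (0.5085, -1.6023, 1.2613)–(0.5085, -2.0841, 0)  len=1.3502
  (v3,v2,v6) [+--] → (0.5085, -2.0841, 0)–(0.5085, -1.6023, -1.2613)  len=1.3502
  (v3,v6,v8) [+-+] → (0.5085, -1.6023, -1.2613)–(0.5085, -0.973741, -1.88986)  len=0.8889
  (v4,v9,v5) [-+-] → (0.5085, -0.973741, 1.88986)–(0.5085, 0.973741, 1.88986)  len=1.9475
  (v8,v6,v7) [+--] → (0.5085, -0.973741, -1.88986)–(0.5085, 0.973741, -1.88986)  len=1.9475

Chained into 1 loop(s):
  loop 1: 10 segments, perimeter = 12.8514
Total perimeter = 12.851

loops=1 perimeter=12.851


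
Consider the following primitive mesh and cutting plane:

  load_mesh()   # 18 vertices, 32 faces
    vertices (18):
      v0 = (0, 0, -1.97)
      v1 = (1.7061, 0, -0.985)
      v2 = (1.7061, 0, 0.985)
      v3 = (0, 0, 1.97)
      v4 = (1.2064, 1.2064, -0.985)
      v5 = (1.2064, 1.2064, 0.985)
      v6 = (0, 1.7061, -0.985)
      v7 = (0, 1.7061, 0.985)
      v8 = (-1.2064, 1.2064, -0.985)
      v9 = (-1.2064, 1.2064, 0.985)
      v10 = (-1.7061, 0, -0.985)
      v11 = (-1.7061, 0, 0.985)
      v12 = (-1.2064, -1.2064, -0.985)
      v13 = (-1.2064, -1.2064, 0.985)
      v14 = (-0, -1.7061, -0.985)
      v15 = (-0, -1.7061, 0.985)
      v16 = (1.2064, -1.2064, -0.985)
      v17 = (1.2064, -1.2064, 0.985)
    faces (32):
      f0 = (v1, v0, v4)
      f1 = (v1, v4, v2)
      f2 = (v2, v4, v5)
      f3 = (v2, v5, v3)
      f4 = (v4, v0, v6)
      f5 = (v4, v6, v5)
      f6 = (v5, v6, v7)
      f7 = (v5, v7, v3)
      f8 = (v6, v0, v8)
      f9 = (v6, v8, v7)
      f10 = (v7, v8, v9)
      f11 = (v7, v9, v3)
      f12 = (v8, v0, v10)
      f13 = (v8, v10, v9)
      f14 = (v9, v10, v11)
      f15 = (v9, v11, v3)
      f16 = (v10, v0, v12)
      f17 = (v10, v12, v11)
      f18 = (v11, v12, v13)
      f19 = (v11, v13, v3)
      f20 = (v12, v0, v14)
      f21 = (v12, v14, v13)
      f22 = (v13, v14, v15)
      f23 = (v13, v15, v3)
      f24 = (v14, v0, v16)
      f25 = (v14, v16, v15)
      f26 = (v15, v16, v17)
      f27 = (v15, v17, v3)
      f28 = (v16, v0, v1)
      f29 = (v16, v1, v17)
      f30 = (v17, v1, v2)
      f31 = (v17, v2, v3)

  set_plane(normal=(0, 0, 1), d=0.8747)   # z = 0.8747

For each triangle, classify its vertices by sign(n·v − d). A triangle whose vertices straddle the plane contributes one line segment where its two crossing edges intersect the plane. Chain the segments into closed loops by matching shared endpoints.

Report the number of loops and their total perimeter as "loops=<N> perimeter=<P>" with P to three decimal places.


loops=1 perimeter=10.446

Straddling triangles (16 of 32):
  (v1,v4,v2) [--+] → (1.67812, 0.0675462, 0.8747)–(1.7061, 0, 0.8747)  len=0.0731
  (v2,v4,v5) [+-+] → (1.67812, 0.0675462, 0.8747)–(1.2064, 1.2064, 0.8747)  len=1.2327
  (v4,v6,v5) [--+] → (1.13885, 1.23438, 0.8747)–(1.2064, 1.2064, 0.8747)  len=0.0731
  (v5,v6,v7) [+-+] → (1.13885, 1.23438, 0.8747)–(0, 1.7061, 0.8747)  len=1.2327
  (v6,v8,v7) [--+] → (-0.0675462, 1.67812, 0.8747)–(0, 1.7061, 0.8747)  len=0.0731
  (v7,v8,v9) [+-+] → (-0.0675462, 1.67812, 0.8747)–(-1.2064, 1.2064, 0.8747)  len=1.2327
  (v8,v10,v9) [--+] → (-1.23438, 1.13885, 0.8747)–(-1.2064, 1.2064, 0.8747)  len=0.0731
  (v9,v10,v11) [+-+] → (-1.23438, 1.13885, 0.8747)–(-1.7061, 0, 0.8747)  len=1.2327
  (v10,v12,v11) [--+] → (-1.67812, -0.0675462, 0.8747)–(-1.7061, 0, 0.8747)  len=0.0731
  (v11,v12,v13) [+-+] → (-1.67812, -0.0675462, 0.8747)–(-1.2064, -1.2064, 0.8747)  len=1.2327
  (v12,v14,v13) [--+] → (-1.13885, -1.23438, 0.8747)–(-1.2064, -1.2064, 0.8747)  len=0.0731
  (v13,v14,v15) [+-+] → (-1.13885, -1.23438, 0.8747)–(0, -1.7061, 0.8747)  len=1.2327
  (v14,v16,v15) [--+] → (0.0675462, -1.67812, 0.8747)–(0, -1.7061, 0.8747)  len=0.0731
  (v15,v16,v17) [+-+] → (0.0675462, -1.67812, 0.8747)–(1.2064, -1.2064, 0.8747)  len=1.2327
  (v16,v1,v17) [--+] → (1.23438, -1.13885, 0.8747)–(1.2064, -1.2064, 0.8747)  len=0.0731
  (v17,v1,v2) [+-+] → (1.23438, -1.13885, 0.8747)–(1.7061, 0, 0.8747)  len=1.2327

Chained into 1 loop(s):
  loop 1: 16 segments, perimeter = 10.4464
Total perimeter = 10.446


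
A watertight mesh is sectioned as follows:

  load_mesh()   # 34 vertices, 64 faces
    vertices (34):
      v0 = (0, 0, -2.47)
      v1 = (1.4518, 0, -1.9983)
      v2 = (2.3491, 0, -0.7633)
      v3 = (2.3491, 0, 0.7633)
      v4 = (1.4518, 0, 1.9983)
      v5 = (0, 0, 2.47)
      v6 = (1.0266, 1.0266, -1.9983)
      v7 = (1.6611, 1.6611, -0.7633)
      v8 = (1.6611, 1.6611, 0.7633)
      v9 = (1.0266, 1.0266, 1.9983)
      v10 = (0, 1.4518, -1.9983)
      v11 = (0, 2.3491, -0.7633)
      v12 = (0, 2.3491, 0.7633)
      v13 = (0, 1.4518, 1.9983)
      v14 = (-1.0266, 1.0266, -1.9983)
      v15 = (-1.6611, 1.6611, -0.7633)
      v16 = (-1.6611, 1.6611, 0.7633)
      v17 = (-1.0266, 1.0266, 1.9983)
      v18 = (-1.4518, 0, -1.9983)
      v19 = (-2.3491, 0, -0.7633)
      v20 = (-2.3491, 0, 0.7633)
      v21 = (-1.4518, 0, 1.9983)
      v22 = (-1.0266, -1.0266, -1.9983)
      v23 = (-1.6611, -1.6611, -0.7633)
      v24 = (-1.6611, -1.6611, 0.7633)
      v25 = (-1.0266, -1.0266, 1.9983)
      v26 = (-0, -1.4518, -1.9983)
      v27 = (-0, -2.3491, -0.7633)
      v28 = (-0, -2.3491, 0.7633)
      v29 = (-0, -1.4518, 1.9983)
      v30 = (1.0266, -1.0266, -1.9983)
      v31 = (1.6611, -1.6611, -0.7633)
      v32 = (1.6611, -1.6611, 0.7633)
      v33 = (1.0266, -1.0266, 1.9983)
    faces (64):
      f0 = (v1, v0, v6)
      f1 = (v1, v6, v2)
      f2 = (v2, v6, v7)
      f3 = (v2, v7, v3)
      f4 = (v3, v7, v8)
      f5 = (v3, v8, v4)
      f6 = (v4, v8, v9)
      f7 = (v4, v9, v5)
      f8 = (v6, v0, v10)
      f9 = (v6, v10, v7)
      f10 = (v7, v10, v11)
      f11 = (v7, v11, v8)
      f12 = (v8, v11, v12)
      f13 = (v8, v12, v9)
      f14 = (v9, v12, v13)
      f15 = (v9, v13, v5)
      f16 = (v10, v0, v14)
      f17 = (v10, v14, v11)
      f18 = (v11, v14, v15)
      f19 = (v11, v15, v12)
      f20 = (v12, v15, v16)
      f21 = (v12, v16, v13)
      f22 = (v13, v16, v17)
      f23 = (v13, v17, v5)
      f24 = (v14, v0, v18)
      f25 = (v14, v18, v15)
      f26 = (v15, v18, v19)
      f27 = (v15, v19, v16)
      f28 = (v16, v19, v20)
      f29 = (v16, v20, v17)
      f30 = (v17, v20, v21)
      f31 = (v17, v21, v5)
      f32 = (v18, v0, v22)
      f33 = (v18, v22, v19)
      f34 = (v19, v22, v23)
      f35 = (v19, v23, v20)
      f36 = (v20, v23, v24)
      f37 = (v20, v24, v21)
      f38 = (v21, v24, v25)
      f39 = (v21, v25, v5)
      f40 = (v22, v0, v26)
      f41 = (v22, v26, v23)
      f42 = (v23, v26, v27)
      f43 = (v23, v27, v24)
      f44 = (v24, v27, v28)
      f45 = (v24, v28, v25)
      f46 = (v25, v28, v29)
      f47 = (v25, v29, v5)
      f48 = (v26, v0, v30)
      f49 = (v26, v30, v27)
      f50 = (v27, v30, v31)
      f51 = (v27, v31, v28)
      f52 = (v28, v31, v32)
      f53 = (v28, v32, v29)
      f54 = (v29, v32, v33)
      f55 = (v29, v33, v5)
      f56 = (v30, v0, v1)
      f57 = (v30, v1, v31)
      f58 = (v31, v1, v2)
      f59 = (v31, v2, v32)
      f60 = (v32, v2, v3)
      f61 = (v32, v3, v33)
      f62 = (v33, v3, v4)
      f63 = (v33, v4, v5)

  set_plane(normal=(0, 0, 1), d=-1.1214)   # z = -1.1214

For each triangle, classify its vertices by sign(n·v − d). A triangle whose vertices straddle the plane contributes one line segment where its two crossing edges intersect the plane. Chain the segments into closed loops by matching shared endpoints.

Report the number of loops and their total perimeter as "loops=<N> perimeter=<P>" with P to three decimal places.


Straddling triangles (16 of 64):
  (v1,v6,v2) [--+] → (1.96563, 0.297672, -1.1214)–(2.08892, 0, -1.1214)  len=0.3222
  (v2,v6,v7) [+-+] → (1.96563, 0.297672, -1.1214)–(1.47712, 1.47712, -1.1214)  len=1.2766
  (v6,v10,v7) [--+] → (1.17945, 1.60041, -1.1214)–(1.47712, 1.47712, -1.1214)  len=0.3222
  (v7,v10,v11) [+-+] → (1.17945, 1.60041, -1.1214)–(0, 2.08892, -1.1214)  len=1.2766
  (v10,v14,v11) [--+] → (-0.297672, 1.96563, -1.1214)–(0, 2.08892, -1.1214)  len=0.3222
  (v11,v14,v15) [+-+] → (-0.297672, 1.96563, -1.1214)–(-1.47712, 1.47712, -1.1214)  len=1.2766
  (v14,v18,v15) [--+] → (-1.60041, 1.17945, -1.1214)–(-1.47712, 1.47712, -1.1214)  len=0.3222
  (v15,v18,v19) [+-+] → (-1.60041, 1.17945, -1.1214)–(-2.08892, 0, -1.1214)  len=1.2766
  (v18,v22,v19) [--+] → (-1.96563, -0.297672, -1.1214)–(-2.08892, 0, -1.1214)  len=0.3222
  (v19,v22,v23) [+-+] → (-1.96563, -0.297672, -1.1214)–(-1.47712, -1.47712, -1.1214)  len=1.2766
  (v22,v26,v23) [--+] → (-1.17945, -1.60041, -1.1214)–(-1.47712, -1.47712, -1.1214)  len=0.3222
  (v23,v26,v27) [+-+] → (-1.17945, -1.60041, -1.1214)–(0, -2.08892, -1.1214)  len=1.2766
  (v26,v30,v27) [--+] → (0.297672, -1.96563, -1.1214)–(0, -2.08892, -1.1214)  len=0.3222
  (v27,v30,v31) [+-+] → (0.297672, -1.96563, -1.1214)–(1.47712, -1.47712, -1.1214)  len=1.2766
  (v30,v1,v31) [--+] → (1.60041, -1.17945, -1.1214)–(1.47712, -1.47712, -1.1214)  len=0.3222
  (v31,v1,v2) [+-+] → (1.60041, -1.17945, -1.1214)–(2.08892, 0, -1.1214)  len=1.2766

Chained into 1 loop(s):
  loop 1: 16 segments, perimeter = 12.7905
Total perimeter = 12.790

loops=1 perimeter=12.790


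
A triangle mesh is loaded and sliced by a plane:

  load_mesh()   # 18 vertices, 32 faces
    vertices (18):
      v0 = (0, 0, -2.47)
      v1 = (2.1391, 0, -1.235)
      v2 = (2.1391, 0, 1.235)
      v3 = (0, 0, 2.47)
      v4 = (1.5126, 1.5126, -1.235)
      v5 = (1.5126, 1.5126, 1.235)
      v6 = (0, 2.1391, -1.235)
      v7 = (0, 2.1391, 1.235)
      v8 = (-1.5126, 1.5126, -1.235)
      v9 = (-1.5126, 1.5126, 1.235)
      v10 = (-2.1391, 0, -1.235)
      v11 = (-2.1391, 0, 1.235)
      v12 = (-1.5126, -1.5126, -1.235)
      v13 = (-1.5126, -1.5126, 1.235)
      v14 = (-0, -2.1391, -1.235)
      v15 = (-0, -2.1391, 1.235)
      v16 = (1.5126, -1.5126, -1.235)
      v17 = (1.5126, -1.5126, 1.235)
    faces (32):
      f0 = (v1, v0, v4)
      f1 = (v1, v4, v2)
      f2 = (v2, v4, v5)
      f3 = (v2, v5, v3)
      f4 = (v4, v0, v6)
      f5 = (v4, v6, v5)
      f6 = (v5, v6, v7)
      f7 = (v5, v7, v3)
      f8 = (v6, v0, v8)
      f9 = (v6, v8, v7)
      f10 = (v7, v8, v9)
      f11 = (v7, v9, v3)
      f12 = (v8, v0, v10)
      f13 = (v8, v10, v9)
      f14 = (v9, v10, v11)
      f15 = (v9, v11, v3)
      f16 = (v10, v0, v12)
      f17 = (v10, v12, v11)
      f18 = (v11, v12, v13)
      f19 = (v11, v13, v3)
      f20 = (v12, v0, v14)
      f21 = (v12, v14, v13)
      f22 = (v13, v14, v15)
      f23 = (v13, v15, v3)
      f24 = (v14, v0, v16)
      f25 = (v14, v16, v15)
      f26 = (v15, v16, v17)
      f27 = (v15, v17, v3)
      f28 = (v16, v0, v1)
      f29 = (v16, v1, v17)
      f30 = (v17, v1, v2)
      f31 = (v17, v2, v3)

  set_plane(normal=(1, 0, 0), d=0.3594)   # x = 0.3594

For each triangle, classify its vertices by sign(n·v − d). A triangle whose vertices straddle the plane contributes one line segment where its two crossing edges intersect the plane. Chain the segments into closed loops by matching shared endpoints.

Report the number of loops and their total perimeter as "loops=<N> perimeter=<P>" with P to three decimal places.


loops=1 perimeter=13.951

Straddling triangles (12 of 32):
  (v1,v0,v4) [+-+] → (0.3594, 0, -2.2625)–(0.3594, 0.3594, -2.17656)  len=0.3695
  (v2,v5,v3) [++-] → (0.3594, 0.3594, 2.17656)–(0.3594, 0, 2.2625)  len=0.3695
  (v4,v0,v6) [+--] → (0.3594, 0.3594, -2.17656)–(0.3594, 1.99024, -1.235)  len=1.8831
  (v4,v6,v5) [+-+] → (0.3594, 1.99024, -1.235)–(0.3594, 1.99024, -0.648118)  len=0.5869
  (v5,v6,v7) [+--] → (0.3594, 1.99024, -0.648118)–(0.3594, 1.99024, 1.235)  len=1.8831
  (v5,v7,v3) [+--] → (0.3594, 1.99024, 1.235)–(0.3594, 0.3594, 2.17656)  len=1.8831
  (v14,v0,v16) [--+] → (0.3594, -0.3594, -2.17656)–(0.3594, -1.99024, -1.235)  len=1.8831
  (v14,v16,v15) [-+-] → (0.3594, -1.99024, -1.235)–(0.3594, -1.99024, 0.648118)  len=1.8831
  (v15,v16,v17) [-++] → (0.3594, -1.99024, 0.648118)–(0.3594, -1.99024, 1.235)  len=0.5869
  (v15,v17,v3) [-+-] → (0.3594, -1.99024, 1.235)–(0.3594, -0.3594, 2.17656)  len=1.8831
  (v16,v0,v1) [+-+] → (0.3594, -0.3594, -2.17656)–(0.3594, 0, -2.2625)  len=0.3695
  (v17,v2,v3) [++-] → (0.3594, 0, 2.2625)–(0.3594, -0.3594, 2.17656)  len=0.3695

Chained into 1 loop(s):
  loop 1: 12 segments, perimeter = 13.9506
Total perimeter = 13.951


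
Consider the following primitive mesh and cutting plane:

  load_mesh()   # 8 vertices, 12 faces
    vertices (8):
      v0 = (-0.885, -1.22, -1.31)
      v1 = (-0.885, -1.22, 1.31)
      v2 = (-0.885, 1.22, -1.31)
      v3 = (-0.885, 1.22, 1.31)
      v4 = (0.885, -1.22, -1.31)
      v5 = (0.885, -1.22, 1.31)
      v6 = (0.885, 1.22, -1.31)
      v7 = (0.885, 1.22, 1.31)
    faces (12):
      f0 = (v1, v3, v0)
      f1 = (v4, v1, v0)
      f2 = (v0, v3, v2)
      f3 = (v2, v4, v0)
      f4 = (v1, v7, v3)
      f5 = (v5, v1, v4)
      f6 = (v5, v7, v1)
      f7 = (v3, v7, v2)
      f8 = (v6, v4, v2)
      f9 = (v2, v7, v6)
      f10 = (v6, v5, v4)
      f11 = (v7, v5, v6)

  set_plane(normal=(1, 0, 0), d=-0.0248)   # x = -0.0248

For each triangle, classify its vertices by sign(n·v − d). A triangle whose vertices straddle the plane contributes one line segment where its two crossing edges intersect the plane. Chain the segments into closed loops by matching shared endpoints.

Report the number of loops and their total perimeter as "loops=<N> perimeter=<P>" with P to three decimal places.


Straddling triangles (8 of 12):
  (v4,v1,v0) [+--] → (-0.0248, -1.22, 0.0367096)–(-0.0248, -1.22, -1.31)  len=1.3467
  (v2,v4,v0) [-+-] → (-0.0248, 0.0341876, -1.31)–(-0.0248, -1.22, -1.31)  len=1.2542
  (v1,v7,v3) [-+-] → (-0.0248, -0.0341876, 1.31)–(-0.0248, 1.22, 1.31)  len=1.2542
  (v5,v1,v4) [+-+] → (-0.0248, -1.22, 1.31)–(-0.0248, -1.22, 0.0367096)  len=1.2733
  (v5,v7,v1) [++-] → (-0.0248, -0.0341876, 1.31)–(-0.0248, -1.22, 1.31)  len=1.1858
  (v3,v7,v2) [-+-] → (-0.0248, 1.22, 1.31)–(-0.0248, 1.22, -0.0367096)  len=1.3467
  (v6,v4,v2) [++-] → (-0.0248, 0.0341876, -1.31)–(-0.0248, 1.22, -1.31)  len=1.1858
  (v2,v7,v6) [-++] → (-0.0248, 1.22, -0.0367096)–(-0.0248, 1.22, -1.31)  len=1.2733

Chained into 1 loop(s):
  loop 1: 8 segments, perimeter = 10.1200
Total perimeter = 10.120

loops=1 perimeter=10.120


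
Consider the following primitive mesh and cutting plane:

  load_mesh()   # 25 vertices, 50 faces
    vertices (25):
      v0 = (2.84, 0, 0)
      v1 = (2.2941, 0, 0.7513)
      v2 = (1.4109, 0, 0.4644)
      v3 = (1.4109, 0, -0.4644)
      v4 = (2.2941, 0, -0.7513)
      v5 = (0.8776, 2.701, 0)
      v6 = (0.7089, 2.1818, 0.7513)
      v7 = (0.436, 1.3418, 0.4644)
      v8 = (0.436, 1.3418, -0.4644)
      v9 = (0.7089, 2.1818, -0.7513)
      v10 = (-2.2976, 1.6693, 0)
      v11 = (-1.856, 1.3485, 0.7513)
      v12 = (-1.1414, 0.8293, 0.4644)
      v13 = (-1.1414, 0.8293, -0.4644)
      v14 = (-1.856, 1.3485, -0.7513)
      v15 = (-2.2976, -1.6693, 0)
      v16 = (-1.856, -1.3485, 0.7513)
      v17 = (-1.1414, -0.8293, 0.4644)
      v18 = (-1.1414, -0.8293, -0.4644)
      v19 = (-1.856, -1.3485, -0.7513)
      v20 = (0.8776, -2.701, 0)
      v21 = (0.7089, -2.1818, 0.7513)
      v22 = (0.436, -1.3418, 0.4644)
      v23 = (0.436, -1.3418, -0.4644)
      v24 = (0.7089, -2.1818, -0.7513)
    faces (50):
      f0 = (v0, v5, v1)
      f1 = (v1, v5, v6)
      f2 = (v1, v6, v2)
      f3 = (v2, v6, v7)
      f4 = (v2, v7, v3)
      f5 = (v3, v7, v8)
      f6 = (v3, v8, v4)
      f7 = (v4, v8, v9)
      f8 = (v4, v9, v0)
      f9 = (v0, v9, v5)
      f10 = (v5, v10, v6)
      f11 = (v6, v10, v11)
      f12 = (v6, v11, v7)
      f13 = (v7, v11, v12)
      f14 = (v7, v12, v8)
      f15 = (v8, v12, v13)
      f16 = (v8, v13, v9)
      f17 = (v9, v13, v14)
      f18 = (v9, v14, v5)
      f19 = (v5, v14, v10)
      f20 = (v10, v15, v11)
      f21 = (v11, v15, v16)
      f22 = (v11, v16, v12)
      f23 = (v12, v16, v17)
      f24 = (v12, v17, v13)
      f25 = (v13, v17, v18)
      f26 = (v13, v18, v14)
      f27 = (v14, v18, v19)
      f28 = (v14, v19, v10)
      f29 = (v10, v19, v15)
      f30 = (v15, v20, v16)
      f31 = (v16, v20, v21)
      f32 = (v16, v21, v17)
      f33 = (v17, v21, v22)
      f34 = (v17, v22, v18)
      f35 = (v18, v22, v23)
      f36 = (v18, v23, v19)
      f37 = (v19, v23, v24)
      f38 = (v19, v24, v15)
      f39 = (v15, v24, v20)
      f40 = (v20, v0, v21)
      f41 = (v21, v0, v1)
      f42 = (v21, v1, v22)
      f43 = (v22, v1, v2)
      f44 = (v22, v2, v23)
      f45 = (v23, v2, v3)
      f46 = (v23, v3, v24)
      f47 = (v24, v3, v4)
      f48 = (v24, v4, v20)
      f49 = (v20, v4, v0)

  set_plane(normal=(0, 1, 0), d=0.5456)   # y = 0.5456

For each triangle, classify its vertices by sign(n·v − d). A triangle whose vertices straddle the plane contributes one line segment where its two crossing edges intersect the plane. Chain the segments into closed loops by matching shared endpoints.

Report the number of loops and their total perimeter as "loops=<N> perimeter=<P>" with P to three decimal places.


loops=2 perimeter=8.855

Straddling triangles (20 of 50):
  (v0,v5,v1) [-+-] → (2.4436, 0.5456, 0)–(2.00797, 0.5456, 0.599538)  len=0.7411
  (v1,v5,v6) [-++] → (2.00797, 0.5456, 0.599538)–(1.89769, 0.5456, 0.7513)  len=0.1876
  (v1,v6,v2) [-+-] → (1.89769, 0.5456, 0.7513)–(1.23535, 0.5456, 0.536145)  len=0.6964
  (v2,v6,v7) [-++] → (1.23535, 0.5456, 0.536145)–(1.01449, 0.5456, 0.4644)  len=0.2322
  (v2,v7,v3) [-+-] → (1.01449, 0.5456, 0.4644)–(1.01449, 0.5456, -0.0867332)  len=0.5511
  (v3,v7,v8) [-++] → (1.01449, 0.5456, -0.0867332)–(1.01449, 0.5456, -0.4644)  len=0.3777
  (v3,v8,v4) [-+-] → (1.01449, 0.5456, -0.4644)–(1.53856, 0.5456, -0.634641)  len=0.5510
  (v4,v8,v9) [-++] → (1.53856, 0.5456, -0.634641)–(1.89769, 0.5456, -0.7513)  len=0.3776
  (v4,v9,v0) [-+-] → (1.89769, 0.5456, -0.7513)–(2.30708, 0.5456, -0.187877)  len=0.6965
  (v0,v9,v5) [-++] → (2.30708, 0.5456, -0.187877)–(2.4436, 0.5456, 0)  len=0.2322
  (v10,v15,v11) [+-+] → (-2.2976, 0.5456, 0)–(-1.97349, 0.5456, 0.551413)  len=0.6396
  (v11,v15,v16) [+--] → (-1.97349, 0.5456, 0.551413)–(-1.856, 0.5456, 0.7513)  len=0.2319
  (v11,v16,v12) [+-+] → (-1.856, 0.5456, 0.7513)–(-1.23449, 0.5456, 0.501774)  len=0.6697
  (v12,v16,v17) [+--] → (-1.23449, 0.5456, 0.501774)–(-1.1414, 0.5456, 0.4644)  len=0.1003
  (v12,v17,v13) [+-+] → (-1.1414, 0.5456, 0.4644)–(-1.1414, 0.5456, -0.305531)  len=0.7699
  (v13,v17,v18) [+--] → (-1.1414, 0.5456, -0.305531)–(-1.1414, 0.5456, -0.4644)  len=0.1589
  (v13,v18,v14) [+-+] → (-1.1414, 0.5456, -0.4644)–(-1.59254, 0.5456, -0.645527)  len=0.4861
  (v14,v18,v19) [+--] → (-1.59254, 0.5456, -0.645527)–(-1.856, 0.5456, -0.7513)  len=0.2839
  (v14,v19,v10) [+-+] → (-1.856, 0.5456, -0.7513)–(-2.13317, 0.5456, -0.279752)  len=0.5470
  (v10,v19,v15) [+--] → (-2.13317, 0.5456, -0.279752)–(-2.2976, 0.5456, 0)  len=0.3245

Chained into 2 loop(s):
  loop 1: 10 segments, perimeter = 4.6434
  loop 2: 10 segments, perimeter = 4.2118
Total perimeter = 8.855
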